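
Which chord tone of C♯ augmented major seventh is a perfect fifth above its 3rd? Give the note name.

C♯+maj7: C♯-E♯-G𝄪-B♯.
The 3rd is E♯. A perfect fifth above E♯ is B♯.
B♯ is the chord's 7th.

B#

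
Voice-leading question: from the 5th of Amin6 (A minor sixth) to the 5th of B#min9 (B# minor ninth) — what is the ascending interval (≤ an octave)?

Amin6 (A minor sixth) has E as its 5th, and B#min9 (B# minor ninth) has F## as its 5th.
E up to F## is 3 semitones, a half step wider than a major second, so the interval is augmented.

augmented second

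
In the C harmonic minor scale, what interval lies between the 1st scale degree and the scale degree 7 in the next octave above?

Spelling the C harmonic minor scale: C D Eb F G Ab B.
That puts C below B.
Counting 14 letters and 23 half steps from C gives a major fourteenth.

M14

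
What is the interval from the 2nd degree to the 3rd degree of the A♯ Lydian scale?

major 2nd

The scale runs A♯ B♯ C𝄪 D𝄪 E♯ F𝄪 G𝄪.
The 2nd degree is B♯ and the degree 3 is C𝄪.
B♯ up to C𝄪 spans 2 letter names and 2 semitones — a major second.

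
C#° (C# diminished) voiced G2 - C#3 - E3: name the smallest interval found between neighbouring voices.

Adjacent intervals: G2→C#3 = augmented fourth; C#3→E3 = minor third.
The smallest is C#3 to E3, a minor third (3 semitones).

m3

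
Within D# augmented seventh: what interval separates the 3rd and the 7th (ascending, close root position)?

D#aug7: D#, F##, A##, C#.
The 3rd is F## and the 7th is C#.
From F## to C#: 6 semitones over a fifth = diminished.

diminished fifth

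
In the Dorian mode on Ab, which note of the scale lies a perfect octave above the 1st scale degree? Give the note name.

The scale is Ab Bb Cb Db Eb F Gb.
The 1st scale degree is Ab; a perfect octave above that is Ab — scale degree 1.

Ab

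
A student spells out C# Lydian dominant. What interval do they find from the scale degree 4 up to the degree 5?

The scale runs C# D# E# F## G# A# B.
That puts F## below G#.
F## up to G# is 1 semitone, a half step narrower than a major second, so the interval is minor.

minor second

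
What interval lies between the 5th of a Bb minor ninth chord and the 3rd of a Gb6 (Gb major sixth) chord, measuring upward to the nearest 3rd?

The 5th of Bb minor ninth is F; the 3rd of Gb6 (Gb major sixth) is Bb.
F up to Bb spans 4 letter names and 5 semitones — a perfect fourth.

P4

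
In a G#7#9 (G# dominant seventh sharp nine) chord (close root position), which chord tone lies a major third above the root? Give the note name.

The chord tones of G#7#9 are G#, B#, D#, F#, A##.
The root is G#. A major third above G# is B#.
B# is the chord's 3rd.

B#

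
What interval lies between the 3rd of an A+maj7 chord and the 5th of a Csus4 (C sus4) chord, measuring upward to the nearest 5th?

diminished fifth

The 3rd of A+maj7 is C#; the 5th of Csus4 (C sus4) is G.
C# up to G is 6 semitones, a half step narrower than a perfect fifth, so the interval is diminished.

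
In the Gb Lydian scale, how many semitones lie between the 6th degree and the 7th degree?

2

The scale is Gb Ab Bb C Db Eb F.
Eb up to F is a major second — 2 semitones.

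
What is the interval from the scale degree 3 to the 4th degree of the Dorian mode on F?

F dorian: F G Ab Bb C D Eb.
The scale degree 3 is Ab and the scale degree 4 is Bb.
From Ab to Bb is 2 semitones, exactly the major second.

major second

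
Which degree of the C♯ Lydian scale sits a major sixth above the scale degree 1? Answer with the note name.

A#

The scale is C♯ D♯ E♯ F𝄪 G♯ A♯ B♯.
The scale degree 1 is C♯; a major sixth above that is A♯ — scale degree 6.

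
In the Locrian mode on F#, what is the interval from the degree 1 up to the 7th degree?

minor 7th

Spelling the Locrian mode on F#: F# G A B C D E.
The degree 1 is F# and the 7th scale degree is E.
7 letter names make it a seventh; at 10 semitones (a half step narrower than major) the quality is minor.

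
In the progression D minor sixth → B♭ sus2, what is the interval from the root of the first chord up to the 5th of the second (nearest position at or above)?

The root of D minor sixth is D; the 5th of B♭ sus2 is F.
From D to F: 3 semitones over a third = minor.

minor third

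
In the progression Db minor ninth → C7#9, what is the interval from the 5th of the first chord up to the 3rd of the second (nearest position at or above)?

augmented fifth

Db minor ninth has Ab as its 5th, and C7#9 has E as its 3rd.
From Ab to E: 8 semitones over a fifth = augmented.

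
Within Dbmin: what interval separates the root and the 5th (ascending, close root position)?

perfect fifth

Db-: Db, Fb, Ab.
So we need the interval from Db up to Ab.
From Db to Ab is 7 semitones, exactly the perfect fifth.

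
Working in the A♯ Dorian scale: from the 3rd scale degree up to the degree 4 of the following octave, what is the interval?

major ninth

The scale runs A♯ B♯ C♯ D♯ E♯ F𝄪 G♯.
3rd scale degree = C♯; degree 4 (up an octave) = D♯.
C♯ up to D♯ spans 9 letter names and 14 semitones — a major ninth.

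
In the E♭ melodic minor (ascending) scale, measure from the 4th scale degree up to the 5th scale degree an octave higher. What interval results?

E♭ melodic minor: E♭ F G♭ A♭ B♭ C D.
That puts A♭ below B♭.
Counting 9 letters and 14 half steps from A♭ gives a major ninth.

M9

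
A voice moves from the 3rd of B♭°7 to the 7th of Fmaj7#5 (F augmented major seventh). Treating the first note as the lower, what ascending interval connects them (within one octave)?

The 3rd of B♭°7 is D♭; the 7th of Fmaj7#5 (F augmented major seventh) is E.
From D♭ to E: 3 semitones over a second = augmented.

augmented second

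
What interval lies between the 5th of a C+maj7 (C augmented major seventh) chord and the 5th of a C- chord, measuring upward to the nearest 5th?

The 5th of C+maj7 (C augmented major seventh) is G#; the 5th of C- is G.
From G# to G: 11 semitones over an octave = diminished.

d8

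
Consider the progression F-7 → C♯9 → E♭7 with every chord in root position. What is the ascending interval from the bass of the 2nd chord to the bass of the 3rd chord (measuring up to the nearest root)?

diminished third

The roots are C♯ and E♭.
C♯ up to E♭ is 2 semitones, a whole step narrower than a major third, so the interval is diminished.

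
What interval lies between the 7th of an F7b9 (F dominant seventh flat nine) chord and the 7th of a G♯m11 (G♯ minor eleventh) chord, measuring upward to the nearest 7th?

A2

F7b9 (F dominant seventh flat nine) has E♭ as its 7th, and G♯m11 (G♯ minor eleventh) has F♯ as its 7th.
2 letter names make it a second; at 3 semitones (a half step wider than major) the quality is augmented.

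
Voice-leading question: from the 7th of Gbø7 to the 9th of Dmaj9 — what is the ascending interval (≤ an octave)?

augmented seventh

Gbø7 has Fb as its 7th, and Dmaj9 has E as its 9th.
From Fb to E: 12 semitones over a seventh = augmented.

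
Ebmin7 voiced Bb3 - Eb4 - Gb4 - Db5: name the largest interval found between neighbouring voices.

Adjacent intervals: Bb3→Eb4 = perfect fourth; Eb4→Gb4 = minor third; Gb4→Db5 = perfect fifth.
The largest is Gb4 to Db5, a perfect fifth (7 semitones).

perfect 5th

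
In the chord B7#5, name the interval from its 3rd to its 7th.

B7#5 is spelled B-D#-F##-A.
So we need the interval from D# up to A.
5 letter names make it a fifth; at 6 semitones (a half step narrower than perfect) the quality is diminished.

diminished 5th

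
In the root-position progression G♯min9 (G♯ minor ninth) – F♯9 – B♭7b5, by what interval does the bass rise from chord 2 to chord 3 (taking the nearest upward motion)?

diminished fourth

The roots are F♯ and B♭.
From F♯ to B♭: 4 semitones over a fourth = diminished.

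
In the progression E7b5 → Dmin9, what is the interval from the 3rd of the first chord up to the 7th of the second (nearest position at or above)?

diminished 4th

The 3rd of E7b5 is G#; the 7th of Dmin9 is C.
4 letter names make it a fourth; at 4 semitones (a half step narrower than perfect) the quality is diminished.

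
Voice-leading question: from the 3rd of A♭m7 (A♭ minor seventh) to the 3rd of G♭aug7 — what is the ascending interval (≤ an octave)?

major seventh

A♭m7 (A♭ minor seventh) has C♭ as its 3rd, and G♭aug7 has B♭ as its 3rd.
Counting 7 letters and 11 half steps from C♭ gives a major seventh.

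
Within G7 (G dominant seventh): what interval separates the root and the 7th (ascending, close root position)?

minor seventh

Spelling the chord: G, B, D, F.
That puts G below F.
From G to F: 10 semitones over a seventh = minor.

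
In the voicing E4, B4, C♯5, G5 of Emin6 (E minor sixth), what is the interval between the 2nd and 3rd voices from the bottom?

major 2nd

Those voices are B4 and C♯5.
Counting 2 letters and 2 half steps from B gives a major second.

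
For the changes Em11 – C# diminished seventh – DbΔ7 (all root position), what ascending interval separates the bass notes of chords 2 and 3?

The roots are C# and Db.
From C# to Db: 0 semitones over a second = diminished.

diminished second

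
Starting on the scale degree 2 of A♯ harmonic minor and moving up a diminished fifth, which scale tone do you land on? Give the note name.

The scale is A♯ B♯ C♯ D♯ E♯ F♯ G𝄪.
The scale degree 2 is B♯; a diminished fifth above that is F♯ — scale degree 6.

F#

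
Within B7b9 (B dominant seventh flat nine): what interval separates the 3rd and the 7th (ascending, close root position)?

diminished 5th

B7b9 is spelled B D# F# A C.
So we need the interval from D# up to A.
D# up to A is 6 semitones, a half step narrower than a perfect fifth, so the interval is diminished.
This 3–7 tritone is the characteristic tension at the heart of the dominant sound.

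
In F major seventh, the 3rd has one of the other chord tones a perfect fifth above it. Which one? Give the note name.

Spelling the chord: F-A-C-E.
The 3rd is A. A perfect fifth above A is E.
E is the chord's 7th.

E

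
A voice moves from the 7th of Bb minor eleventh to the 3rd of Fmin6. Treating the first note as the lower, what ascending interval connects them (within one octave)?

perfect 1st

Bb minor eleventh has Ab as its 7th, and Fmin6 has Ab as its 3rd.
From Ab to Ab is 0 semitones, exactly the perfect unison.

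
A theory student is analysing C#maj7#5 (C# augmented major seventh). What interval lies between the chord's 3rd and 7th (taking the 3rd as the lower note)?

Spelling the chord: C# E# G## B#.
The 3rd is E# and the 7th is B#.
Counting 5 letters and 7 half steps from E# gives a perfect fifth.

perfect fifth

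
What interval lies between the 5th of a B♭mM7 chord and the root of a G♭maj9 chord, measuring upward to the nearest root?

The 5th of B♭mM7 is F; the root of G♭maj9 is G♭.
2 letter names make it a second; at 1 semitone (a half step narrower than major) the quality is minor.

minor 2nd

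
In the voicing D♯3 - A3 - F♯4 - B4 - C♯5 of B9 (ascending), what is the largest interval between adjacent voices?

major sixth

Adjacent intervals: D♯3→A3 = diminished fifth; A3→F♯4 = major sixth; F♯4→B4 = perfect fourth; B4→C♯5 = major second.
The largest is A3 to F♯4, a major sixth (9 semitones).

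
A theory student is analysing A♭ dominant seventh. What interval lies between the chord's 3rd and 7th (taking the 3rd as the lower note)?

diminished fifth

Spelling the chord: A♭, C, E♭, G♭.
The 3rd is C and the 7th is G♭.
5 letter names make it a fifth; at 6 semitones (a half step narrower than perfect) the quality is diminished.
That tritone between 3rd and 7th is what gives the dominant seventh its pull toward resolution.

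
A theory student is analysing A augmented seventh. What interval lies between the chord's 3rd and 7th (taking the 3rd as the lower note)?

diminished 5th

A7#5: A-C#-E#-G.
3rd = C#; 7th = G.
From C# to G: 6 semitones over a fifth = diminished.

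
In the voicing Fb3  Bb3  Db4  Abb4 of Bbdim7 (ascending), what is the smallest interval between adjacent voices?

minor third

Adjacent intervals: Fb3→Bb3 = augmented fourth; Bb3→Db4 = minor third; Db4→Abb4 = diminished fifth.
The smallest is Bb3 to Db4, a minor third (3 semitones).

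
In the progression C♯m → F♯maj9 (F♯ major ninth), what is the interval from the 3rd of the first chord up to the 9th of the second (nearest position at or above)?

M3

The 3rd of C♯m is E; the 9th of F♯maj9 (F♯ major ninth) is G♯.
From E to G♯ is 4 semitones, exactly the major third.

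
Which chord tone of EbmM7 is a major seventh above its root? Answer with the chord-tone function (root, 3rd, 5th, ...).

Spelling the chord: Eb–Gb–Bb–D.
The root is Eb. A major seventh above Eb is D.
D is the chord's 7th.

7th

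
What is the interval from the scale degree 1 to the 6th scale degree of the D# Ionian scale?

major sixth

Spelling the D# Ionian scale: D# E# F## G# A# B# C##.
Scale degree 1 = D#; 6th scale degree = B#.
From D# to B# is 9 semitones, exactly the major sixth.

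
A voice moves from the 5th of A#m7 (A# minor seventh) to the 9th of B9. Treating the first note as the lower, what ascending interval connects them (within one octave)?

minor 6th

A#m7 (A# minor seventh) has E# as its 5th, and B9 has C# as its 9th.
From E# to C#: 8 semitones over a sixth = minor.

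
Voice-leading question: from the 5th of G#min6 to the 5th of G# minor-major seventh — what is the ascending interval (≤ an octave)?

perfect unison

The 5th of G#min6 is D#; the 5th of G# minor-major seventh is D#.
From D# to D# is 0 semitones, exactly the perfect unison.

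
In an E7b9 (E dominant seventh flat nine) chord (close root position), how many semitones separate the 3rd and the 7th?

6

E7b9: E-G♯-B-D-F.
G♯ to D is a diminished fifth: 6 semitones.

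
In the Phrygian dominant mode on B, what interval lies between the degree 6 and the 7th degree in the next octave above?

The scale runs B C D# E F# G A.
The degree 6 is G and the 7th scale degree (up an octave) is A.
From G to A is 14 semitones, exactly the major ninth.

major 9th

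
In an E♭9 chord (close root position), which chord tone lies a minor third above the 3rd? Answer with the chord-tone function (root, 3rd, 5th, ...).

The chord tones of E♭9 are E♭ G B♭ D♭ F.
The 3rd is G. A minor third above G is B♭.
B♭ is the chord's 5th.

5th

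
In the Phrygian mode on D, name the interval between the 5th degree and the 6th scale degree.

Spelling the Phrygian mode on D: D Eb F G A Bb C.
5th degree = A; degree 6 = Bb.
2 letter names make it a second; at 1 semitone (a half step narrower than major) the quality is minor.

minor second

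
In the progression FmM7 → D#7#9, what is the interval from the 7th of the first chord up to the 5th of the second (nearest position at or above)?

The 7th of FmM7 is E; the 5th of D#7#9 is A#.
E up to A# is 6 semitones, a half step wider than a perfect fourth, so the interval is augmented.

augmented 4th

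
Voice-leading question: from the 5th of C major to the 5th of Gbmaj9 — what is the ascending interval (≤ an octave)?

The 5th of C major is G; the 5th of Gbmaj9 is Db.
From G to Db: 6 semitones over a fifth = diminished.

diminished fifth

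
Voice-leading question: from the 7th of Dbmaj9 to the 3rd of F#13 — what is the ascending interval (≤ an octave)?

augmented 6th

The 7th of Dbmaj9 is C; the 3rd of F#13 is A#.
From C to A#: 10 semitones over a sixth = augmented.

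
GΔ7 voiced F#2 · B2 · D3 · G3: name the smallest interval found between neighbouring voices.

Adjacent intervals: F#2→B2 = perfect fourth; B2→D3 = minor third; D3→G3 = perfect fourth.
The smallest is B2 to D3, a minor third (3 semitones).

minor third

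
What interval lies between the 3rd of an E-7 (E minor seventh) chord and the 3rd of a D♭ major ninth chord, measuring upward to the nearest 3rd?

The 3rd of E-7 (E minor seventh) is G; the 3rd of D♭ major ninth is F.
G up to F is 10 semitones, a half step narrower than a major seventh, so the interval is minor.

minor 7th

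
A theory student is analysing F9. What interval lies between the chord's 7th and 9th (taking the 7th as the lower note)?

Spelling the chord: F–A–C–Eb–G.
That puts Eb below G.
Eb up to G spans 3 letter names and 4 semitones — a major third.

major 3rd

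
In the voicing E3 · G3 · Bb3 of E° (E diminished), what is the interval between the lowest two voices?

minor 3rd

Those voices are E3 and G3.
3 letter names make it a third; at 3 semitones (a half step narrower than major) the quality is minor.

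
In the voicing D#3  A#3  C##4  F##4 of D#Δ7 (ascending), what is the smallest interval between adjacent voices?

major 3rd

Adjacent intervals: D#3→A#3 = perfect fifth; A#3→C##4 = major third; C##4→F##4 = perfect fourth.
The smallest is A#3 to C##4, a major third (4 semitones).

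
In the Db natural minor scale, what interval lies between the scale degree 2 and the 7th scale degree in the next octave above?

The scale runs Db Eb Fb Gb Ab Bbb Cb.
That puts Eb below Cb.
Eb up to Cb is 20 semitones, a half step narrower than a major thirteenth, so the interval is minor.

minor thirteenth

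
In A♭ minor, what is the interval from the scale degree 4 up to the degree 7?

perfect fourth

The scale runs A♭ B♭ C♭ D♭ E♭ F♭ G♭.
Scale degree 4 = D♭; scale degree 7 = G♭.
D♭ up to G♭ spans 4 letter names and 5 semitones — a perfect fourth.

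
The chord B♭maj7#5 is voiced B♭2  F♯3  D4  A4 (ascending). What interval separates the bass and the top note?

M14

The outer voices are B♭2 and A4.
B♭ up to A spans 14 letter names and 23 semitones — a major fourteenth.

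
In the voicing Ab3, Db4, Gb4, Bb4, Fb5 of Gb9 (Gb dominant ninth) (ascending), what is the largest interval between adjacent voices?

diminished fifth

Adjacent intervals: Ab3→Db4 = perfect fourth; Db4→Gb4 = perfect fourth; Gb4→Bb4 = major third; Bb4→Fb5 = diminished fifth.
The largest is Bb4 to Fb5, a diminished fifth (6 semitones).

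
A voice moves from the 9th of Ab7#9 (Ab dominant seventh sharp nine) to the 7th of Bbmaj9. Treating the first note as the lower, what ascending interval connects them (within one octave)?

Ab7#9 (Ab dominant seventh sharp nine) has B as its 9th, and Bbmaj9 has A as its 7th.
From B to A: 10 semitones over a seventh = minor.

minor 7th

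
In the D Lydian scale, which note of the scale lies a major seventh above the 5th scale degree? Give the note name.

The scale is D E F# G# A B C#.
The 5th scale degree is A; a major seventh above that is G# — scale degree 4.

G#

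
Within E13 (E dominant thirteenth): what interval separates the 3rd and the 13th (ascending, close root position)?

E13 is spelled E–G#–B–D–F#–C#.
3rd = G#; 13th = C#.
G# up to C# spans 11 letter names and 17 semitones — a perfect eleventh.

perfect eleventh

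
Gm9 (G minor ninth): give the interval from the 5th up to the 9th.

G minor ninth: G-Bb-D-F-A.
So we need the interval from D up to A.
D up to A spans 5 letter names and 7 semitones — a perfect fifth.

perfect fifth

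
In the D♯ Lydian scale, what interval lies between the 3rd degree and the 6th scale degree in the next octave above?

perfect eleventh

The scale runs D♯ E♯ F𝄪 G𝄪 A♯ B♯ C𝄪.
That puts F𝄪 below B♯.
F𝄪 up to B♯ spans 11 letter names and 17 semitones — a perfect eleventh.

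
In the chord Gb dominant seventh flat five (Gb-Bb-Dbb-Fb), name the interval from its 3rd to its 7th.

diminished fifth

So we need the interval from Bb up to Fb.
Bb up to Fb is 6 semitones, a half step narrower than a perfect fifth, so the interval is diminished.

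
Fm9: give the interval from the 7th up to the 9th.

Spelling the chord: F A♭ C E♭ G.
So we need the interval from E♭ up to G.
From E♭ to G is 4 semitones, exactly the major third.

major third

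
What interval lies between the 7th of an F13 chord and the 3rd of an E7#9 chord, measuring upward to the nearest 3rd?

The 7th of F13 is E♭; the 3rd of E7#9 is G♯.
From E♭ to G♯: 5 semitones over a third = augmented.

A3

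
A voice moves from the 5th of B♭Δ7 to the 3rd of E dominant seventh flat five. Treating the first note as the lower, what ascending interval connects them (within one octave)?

B♭Δ7 has F as its 5th, and E dominant seventh flat five has G♯ as its 3rd.
F up to G♯ is 3 semitones, a half step wider than a major second, so the interval is augmented.

augmented second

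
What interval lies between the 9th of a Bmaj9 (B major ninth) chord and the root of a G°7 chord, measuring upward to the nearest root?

diminished fifth

The 9th of Bmaj9 (B major ninth) is C♯; the root of G°7 is G.
C♯ up to G is 6 semitones, a half step narrower than a perfect fifth, so the interval is diminished.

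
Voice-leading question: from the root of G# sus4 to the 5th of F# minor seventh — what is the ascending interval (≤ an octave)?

perfect fourth

G# sus4 has G# as its root, and F# minor seventh has C# as its 5th.
Counting 4 letters and 5 half steps from G# gives a perfect fourth.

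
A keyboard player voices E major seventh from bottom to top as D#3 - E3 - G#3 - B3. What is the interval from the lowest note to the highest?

The outer voices are D#3 and B3.
From D# to B: 8 semitones over a sixth = minor.

m6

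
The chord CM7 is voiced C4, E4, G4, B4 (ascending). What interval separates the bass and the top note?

M7

The outer voices are C4 and B4.
C up to B spans 7 letter names and 11 semitones — a major seventh.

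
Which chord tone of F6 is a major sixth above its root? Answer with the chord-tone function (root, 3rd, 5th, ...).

6th

The chord tones of F6 are F A C D.
The root is F. A major sixth above F is D.
D is the chord's 6th.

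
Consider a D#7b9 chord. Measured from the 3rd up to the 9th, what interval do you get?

The chord tones of D#7b9 are D#-F##-A#-C#-E.
3rd = F##; 9th = E.
F## up to E is 9 semitones, a whole step narrower than a major seventh, so the interval is diminished.

d7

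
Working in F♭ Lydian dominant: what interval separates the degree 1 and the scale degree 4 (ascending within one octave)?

augmented fourth

F♭ lydian dominant: F♭ G♭ A♭ B♭ C♭ D♭ E𝄫.
That puts F♭ below B♭.
F♭ up to B♭ is 6 semitones, a half step wider than a perfect fourth, so the interval is augmented.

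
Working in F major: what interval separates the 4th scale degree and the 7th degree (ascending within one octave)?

F major: F G A B♭ C D E.
That puts B♭ below E.
From B♭ to E: 6 semitones over a fourth = augmented.

augmented 4th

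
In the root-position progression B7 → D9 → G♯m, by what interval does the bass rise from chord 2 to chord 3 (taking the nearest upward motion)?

The roots are D and G♯.
From D to G♯: 6 semitones over a fourth = augmented.

augmented fourth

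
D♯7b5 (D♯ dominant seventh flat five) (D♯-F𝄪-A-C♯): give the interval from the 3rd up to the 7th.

The 3rd is F𝄪 and the 7th is C♯.
5 letter names make it a fifth; at 6 semitones (a half step narrower than perfect) the quality is diminished.
That tritone between 3rd and 7th is what gives the dominant seventh its pull toward resolution.

diminished fifth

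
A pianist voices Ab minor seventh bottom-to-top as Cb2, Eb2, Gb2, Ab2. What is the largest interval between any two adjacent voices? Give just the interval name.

major 3rd

Adjacent intervals: Cb2→Eb2 = major third; Eb2→Gb2 = minor third; Gb2→Ab2 = major second.
The largest is Cb2 to Eb2, a major third (4 semitones).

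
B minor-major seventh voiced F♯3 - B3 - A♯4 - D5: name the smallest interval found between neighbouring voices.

Adjacent intervals: F♯3→B3 = perfect fourth; B3→A♯4 = major seventh; A♯4→D5 = diminished fourth.
The smallest is A♯4 to D5, a diminished fourth (4 semitones).

diminished fourth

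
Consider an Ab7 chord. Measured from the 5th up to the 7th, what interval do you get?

minor third

Ab7: Ab C Eb Gb.
The 5th is Eb and the 7th is Gb.
From Eb to Gb: 3 semitones over a third = minor.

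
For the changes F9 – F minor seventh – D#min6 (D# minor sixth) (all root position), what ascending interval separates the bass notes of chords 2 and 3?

augmented sixth

The roots are F and D#.
From F to D#: 10 semitones over a sixth = augmented.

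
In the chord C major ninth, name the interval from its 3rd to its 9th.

Cmaj9 is spelled C E G B D.
The 3rd is E and the 9th is D.
7 letter names make it a seventh; at 10 semitones (a half step narrower than major) the quality is minor.

minor seventh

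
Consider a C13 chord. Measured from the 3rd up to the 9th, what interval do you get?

m7

The chord tones of C dominant thirteenth are C–E–G–B♭–D–A.
That puts E below D.
From E to D: 10 semitones over a seventh = minor.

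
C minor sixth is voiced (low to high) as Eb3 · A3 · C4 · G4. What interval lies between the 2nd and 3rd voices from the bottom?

Those voices are A3 and C4.
From A to C: 3 semitones over a third = minor.

minor third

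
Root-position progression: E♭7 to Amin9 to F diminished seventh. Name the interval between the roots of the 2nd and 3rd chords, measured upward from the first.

The roots are A and F.
A up to F is 8 semitones, a half step narrower than a major sixth, so the interval is minor.

minor sixth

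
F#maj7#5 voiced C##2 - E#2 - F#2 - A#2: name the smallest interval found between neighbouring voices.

minor second

Adjacent intervals: C##2→E#2 = minor third; E#2→F#2 = minor second; F#2→A#2 = major third.
The smallest is E#2 to F#2, a minor second (1 semitone).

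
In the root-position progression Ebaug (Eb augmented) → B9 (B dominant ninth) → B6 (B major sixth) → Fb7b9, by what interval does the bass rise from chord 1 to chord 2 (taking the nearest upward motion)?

augmented fifth

The roots are Eb and B.
5 letter names make it a fifth; at 8 semitones (a half step wider than perfect) the quality is augmented.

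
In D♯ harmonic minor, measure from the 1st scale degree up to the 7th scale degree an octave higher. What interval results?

The scale runs D♯ E♯ F♯ G♯ A♯ B C𝄪.
The 1st scale degree is D♯ and the degree 7 (up an octave) is C𝄪.
Counting 14 letters and 23 half steps from D♯ gives a major fourteenth.

major fourteenth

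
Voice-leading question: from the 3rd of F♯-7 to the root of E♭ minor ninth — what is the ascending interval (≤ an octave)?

F♯-7 has A as its 3rd, and E♭ minor ninth has E♭ as its root.
A up to E♭ is 6 semitones, a half step narrower than a perfect fifth, so the interval is diminished.

diminished fifth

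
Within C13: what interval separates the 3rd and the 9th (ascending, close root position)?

Spelling the chord: C–E–G–B♭–D–A.
3rd = E; 9th = D.
E up to D is 10 semitones, a half step narrower than a major seventh, so the interval is minor.

m7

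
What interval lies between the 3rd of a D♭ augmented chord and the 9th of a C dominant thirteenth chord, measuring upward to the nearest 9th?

The 3rd of D♭ augmented is F; the 9th of C dominant thirteenth is D.
F up to D spans 6 letter names and 9 semitones — a major sixth.

major 6th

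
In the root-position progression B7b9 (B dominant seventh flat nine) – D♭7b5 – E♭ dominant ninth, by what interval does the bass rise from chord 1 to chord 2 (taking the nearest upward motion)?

The roots are B and D♭.
From B to D♭: 2 semitones over a third = diminished.

diminished third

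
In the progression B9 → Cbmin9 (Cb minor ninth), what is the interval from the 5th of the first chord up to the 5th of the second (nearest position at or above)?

diminished 2nd

B9 has F# as its 5th, and Cbmin9 (Cb minor ninth) has Gb as its 5th.
From F# to Gb: 0 semitones over a second = diminished.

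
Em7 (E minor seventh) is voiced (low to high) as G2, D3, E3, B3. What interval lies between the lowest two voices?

Those voices are G2 and D3.
Counting 5 letters and 7 half steps from G gives a perfect fifth.

perfect fifth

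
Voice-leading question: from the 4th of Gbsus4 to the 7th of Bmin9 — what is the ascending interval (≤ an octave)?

A6

The 4th of Gbsus4 is Cb; the 7th of Bmin9 is A.
From Cb to A: 10 semitones over a sixth = augmented.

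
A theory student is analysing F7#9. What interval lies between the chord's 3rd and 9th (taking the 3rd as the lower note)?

Spelling the chord: F–A–C–Eb–G#.
The 3rd is A and the 9th is G#.
A up to G# spans 7 letter names and 11 semitones — a major seventh.

major seventh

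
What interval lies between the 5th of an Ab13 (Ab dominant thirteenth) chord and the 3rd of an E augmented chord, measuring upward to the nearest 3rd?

Ab13 (Ab dominant thirteenth) has Eb as its 5th, and E augmented has G# as its 3rd.
3 letter names make it a third; at 5 semitones (a half step wider than major) the quality is augmented.

augmented third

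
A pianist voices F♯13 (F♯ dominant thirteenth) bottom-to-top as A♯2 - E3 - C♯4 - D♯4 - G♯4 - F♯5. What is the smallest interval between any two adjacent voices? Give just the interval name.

major second

Adjacent intervals: A♯2→E3 = diminished fifth; E3→C♯4 = major sixth; C♯4→D♯4 = major second; D♯4→G♯4 = perfect fourth; G♯4→F♯5 = minor seventh.
The smallest is C♯4 to D♯4, a major second (2 semitones).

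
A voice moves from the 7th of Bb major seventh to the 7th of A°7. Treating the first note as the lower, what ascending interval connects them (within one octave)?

diminished seventh

The 7th of Bb major seventh is A; the 7th of A°7 is Gb.
A up to Gb is 9 semitones, a whole step narrower than a major seventh, so the interval is diminished.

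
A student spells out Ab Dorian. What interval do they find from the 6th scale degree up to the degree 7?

Ab dorian: Ab Bb Cb Db Eb F Gb.
That puts F below Gb.
2 letter names make it a second; at 1 semitone (a half step narrower than major) the quality is minor.

minor 2nd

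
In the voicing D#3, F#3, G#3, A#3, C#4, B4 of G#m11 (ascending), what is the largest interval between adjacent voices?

Adjacent intervals: D#3→F#3 = minor third; F#3→G#3 = major second; G#3→A#3 = major second; A#3→C#4 = minor third; C#4→B4 = minor seventh.
The largest is C#4 to B4, a minor seventh (10 semitones).

minor seventh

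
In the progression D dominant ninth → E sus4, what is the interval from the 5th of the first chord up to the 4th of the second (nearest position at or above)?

D dominant ninth has A as its 5th, and E sus4 has A as its 4th.
A up to A spans 1 letter names and 0 semitones — a perfect unison.

perfect unison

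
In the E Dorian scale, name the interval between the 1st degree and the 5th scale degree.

Spelling the E Dorian scale: E F# G A B C# D.
The 1st degree is E and the scale degree 5 is B.
E up to B spans 5 letter names and 7 semitones — a perfect fifth.

P5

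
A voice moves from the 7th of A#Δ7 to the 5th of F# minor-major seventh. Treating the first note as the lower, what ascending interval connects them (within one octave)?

The 7th of A#Δ7 is G##; the 5th of F# minor-major seventh is C#.
4 letter names make it a fourth; at 4 semitones (a half step narrower than perfect) the quality is diminished.

d4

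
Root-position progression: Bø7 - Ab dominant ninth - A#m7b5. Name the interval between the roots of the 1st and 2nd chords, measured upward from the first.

The roots are B and Ab.
B up to Ab is 9 semitones, a whole step narrower than a major seventh, so the interval is diminished.

diminished 7th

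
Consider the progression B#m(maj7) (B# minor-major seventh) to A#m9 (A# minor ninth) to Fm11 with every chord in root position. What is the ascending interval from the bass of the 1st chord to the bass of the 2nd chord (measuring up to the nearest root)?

minor 7th

The roots are B# and A#.
7 letter names make it a seventh; at 10 semitones (a half step narrower than major) the quality is minor.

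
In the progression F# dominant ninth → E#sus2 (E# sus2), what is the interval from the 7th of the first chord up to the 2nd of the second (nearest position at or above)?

F# dominant ninth has E as its 7th, and E#sus2 (E# sus2) has F## as its 2nd.
E up to F## is 3 semitones, a half step wider than a major second, so the interval is augmented.

augmented second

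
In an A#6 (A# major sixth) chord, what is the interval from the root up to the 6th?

major sixth

A#6 (A# major sixth): A#–C##–E#–F##.
That puts A# below F##.
From A# to F## is 9 semitones, exactly the major sixth.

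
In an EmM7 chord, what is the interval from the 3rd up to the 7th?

E minor-major seventh is spelled E–G–B–D#.
The 3rd is G and the 7th is D#.
G up to D# is 8 semitones, a half step wider than a perfect fifth, so the interval is augmented.

augmented fifth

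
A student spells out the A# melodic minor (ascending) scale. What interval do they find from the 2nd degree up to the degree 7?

major 6th

A# melodic minor: A# B# C# D# E# F## G##.
That puts B# below G##.
Counting 6 letters and 9 half steps from B# gives a major sixth.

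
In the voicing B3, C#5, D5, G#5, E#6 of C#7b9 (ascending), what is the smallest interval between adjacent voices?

Adjacent intervals: B3→C#5 = major ninth; C#5→D5 = minor second; D5→G#5 = augmented fourth; G#5→E#6 = major sixth.
The smallest is C#5 to D5, a minor second (1 semitone).

m2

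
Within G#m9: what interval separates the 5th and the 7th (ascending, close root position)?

m3

G#min9 is spelled G#–B–D#–F#–A#.
The 5th is D# and the 7th is F#.
From D# to F#: 3 semitones over a third = minor.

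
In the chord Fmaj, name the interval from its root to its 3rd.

Spelling the chord: F A C.
The root is F and the 3rd is A.
Counting 3 letters and 4 half steps from F gives a major third.

major third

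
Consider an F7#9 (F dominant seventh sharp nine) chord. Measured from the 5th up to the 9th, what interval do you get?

augmented 5th

The chord tones of F dominant seventh sharp nine are F–A–C–Eb–G#.
5th = C; 9th = G#.
5 letter names make it a fifth; at 8 semitones (a half step wider than perfect) the quality is augmented.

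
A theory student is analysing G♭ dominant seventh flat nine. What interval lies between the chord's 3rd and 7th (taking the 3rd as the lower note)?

Spelling the chord: G♭, B♭, D♭, F♭, A𝄫.
So we need the interval from B♭ up to F♭.
5 letter names make it a fifth; at 6 semitones (a half step narrower than perfect) the quality is diminished.

diminished fifth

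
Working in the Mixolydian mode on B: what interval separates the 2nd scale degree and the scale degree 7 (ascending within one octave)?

Spelling the Mixolydian mode on B: B C♯ D♯ E F♯ G♯ A.
2nd scale degree = C♯; 7th scale degree = A.
6 letter names make it a sixth; at 8 semitones (a half step narrower than major) the quality is minor.

minor 6th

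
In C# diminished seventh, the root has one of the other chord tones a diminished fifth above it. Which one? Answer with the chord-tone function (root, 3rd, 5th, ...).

Spelling the chord: C# E G Bb.
The root is C#. A diminished fifth above C# is G.
G is the chord's 5th.

5th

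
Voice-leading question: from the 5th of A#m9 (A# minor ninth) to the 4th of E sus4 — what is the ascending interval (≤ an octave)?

diminished 4th

The 5th of A#m9 (A# minor ninth) is E#; the 4th of E sus4 is A.
E# up to A is 4 semitones, a half step narrower than a perfect fourth, so the interval is diminished.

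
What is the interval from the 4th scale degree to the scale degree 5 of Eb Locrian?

Eb locrian: Eb Fb Gb Ab Bbb Cb Db.
4th scale degree = Ab; degree 5 = Bbb.
From Ab to Bbb: 1 semitone over a second = minor.

minor second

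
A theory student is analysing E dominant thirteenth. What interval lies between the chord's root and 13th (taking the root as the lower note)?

The chord tones of E13 are E–G#–B–D–F#–C#.
That puts E below C#.
From E to C# is 21 semitones, exactly the major thirteenth.

M13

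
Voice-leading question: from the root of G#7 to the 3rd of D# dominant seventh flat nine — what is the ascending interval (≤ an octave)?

G#7 has G# as its root, and D# dominant seventh flat nine has F## as its 3rd.
From G# to F## is 11 semitones, exactly the major seventh.

M7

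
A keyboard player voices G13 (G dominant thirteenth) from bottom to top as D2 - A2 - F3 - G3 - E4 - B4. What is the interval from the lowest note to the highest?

The outer voices are D2 and B4.
Counting 20 letters and 33 half steps from D gives a major 20th.

M20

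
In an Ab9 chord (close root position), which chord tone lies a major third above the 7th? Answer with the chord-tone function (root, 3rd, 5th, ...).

The chord tones of Ab dominant ninth are Ab–C–Eb–Gb–Bb.
The 7th is Gb. A major third above Gb is Bb.
Bb is the chord's 9th.

9th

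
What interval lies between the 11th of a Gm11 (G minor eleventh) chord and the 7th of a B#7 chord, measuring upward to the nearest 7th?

A6

The 11th of Gm11 (G minor eleventh) is C; the 7th of B#7 is A#.
C up to A# is 10 semitones, a half step wider than a major sixth, so the interval is augmented.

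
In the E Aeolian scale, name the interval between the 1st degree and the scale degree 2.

E natural minor: E F♯ G A B C D.
That puts E below F♯.
Counting 2 letters and 2 half steps from E gives a major second.

major second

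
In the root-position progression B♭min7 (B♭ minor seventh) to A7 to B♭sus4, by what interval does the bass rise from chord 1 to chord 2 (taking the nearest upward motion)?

The roots are B♭ and A.
From B♭ to A is 11 semitones, exactly the major seventh.

major seventh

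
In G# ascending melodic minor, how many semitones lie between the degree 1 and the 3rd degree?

The scale is G# A# B C# D# E# F##.
G# up to B is a minor third — 3 semitones.

3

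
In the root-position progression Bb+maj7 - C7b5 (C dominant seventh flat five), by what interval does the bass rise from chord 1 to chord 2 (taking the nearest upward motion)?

major second

The roots are Bb and C.
From Bb to C is 2 semitones, exactly the major second.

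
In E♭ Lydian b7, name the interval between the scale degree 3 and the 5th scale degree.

Spelling E♭ Lydian b7: E♭ F G A B♭ C D♭.
The scale degree 3 is G and the 5th degree is B♭.
3 letter names make it a third; at 3 semitones (a half step narrower than major) the quality is minor.

minor third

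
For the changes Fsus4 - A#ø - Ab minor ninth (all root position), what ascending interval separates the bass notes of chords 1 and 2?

The roots are F and A#.
From F to A#: 5 semitones over a third = augmented.

augmented third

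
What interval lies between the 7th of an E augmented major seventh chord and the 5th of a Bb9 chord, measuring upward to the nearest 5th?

diminished third

The 7th of E augmented major seventh is D#; the 5th of Bb9 is F.
3 letter names make it a third; at 2 semitones (a whole step narrower than major) the quality is diminished.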